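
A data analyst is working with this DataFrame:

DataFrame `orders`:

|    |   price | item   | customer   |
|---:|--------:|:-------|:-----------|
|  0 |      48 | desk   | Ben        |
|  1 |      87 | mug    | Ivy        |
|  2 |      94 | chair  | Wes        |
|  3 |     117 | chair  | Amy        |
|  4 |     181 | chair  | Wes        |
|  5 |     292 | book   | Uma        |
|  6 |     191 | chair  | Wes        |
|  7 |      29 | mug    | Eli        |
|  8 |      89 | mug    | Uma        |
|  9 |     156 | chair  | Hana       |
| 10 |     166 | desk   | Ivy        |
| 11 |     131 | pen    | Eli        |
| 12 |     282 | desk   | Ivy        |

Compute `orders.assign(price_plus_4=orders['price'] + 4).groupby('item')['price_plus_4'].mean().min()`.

add column price_plus_4 = orders['price'] + 4:
    price   item customer  price_plus_4
0      48   desk      Ben            52
1      87    mug      Ivy            91
2      94  chair      Wes            98
3     117  chair      Amy           121
4     181  chair      Wes           185
5     292   book      Uma           296
6     191  chair      Wes           195
7      29    mug      Eli            33
8      89    mug      Uma            93
9     156  chair     Hana           160
10    166   desk      Ivy           170
11    131    pen      Eli           135
12    282   desk      Ivy           286
group by item, mean of price_plus_4:
item
book     296.000000
chair    151.800000
desk     169.333333
mug       72.333333
pen      135.000000
Name: price_plus_4, dtype: float64
Taking the min of the resulting series gives 72.3333333333.

72.3333333333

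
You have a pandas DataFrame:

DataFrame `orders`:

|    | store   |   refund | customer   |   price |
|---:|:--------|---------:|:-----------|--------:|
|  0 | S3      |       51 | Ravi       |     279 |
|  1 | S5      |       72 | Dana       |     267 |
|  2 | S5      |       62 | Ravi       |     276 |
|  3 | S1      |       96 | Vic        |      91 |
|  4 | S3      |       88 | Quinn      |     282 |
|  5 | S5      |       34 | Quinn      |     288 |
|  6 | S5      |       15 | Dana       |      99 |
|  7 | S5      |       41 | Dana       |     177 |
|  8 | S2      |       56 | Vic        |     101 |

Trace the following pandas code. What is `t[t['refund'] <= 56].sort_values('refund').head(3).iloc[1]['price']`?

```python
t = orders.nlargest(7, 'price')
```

take 7 rows with largest price:
  store  refund customer  price
5    S5      34    Quinn    288
4    S3      88    Quinn    282
0    S3      51     Ravi    279
2    S5      62     Ravi    276
1    S5      72     Dana    267
7    S5      41     Dana    177
8    S2      56      Vic    101
filter rows where refund <= 56:
  store  refund customer  price
5    S5      34    Quinn    288
0    S3      51     Ravi    279
7    S5      41     Dana    177
8    S2      56      Vic    101
sort by refund:
  store  refund customer  price
5    S5      34    Quinn    288
7    S5      41     Dana    177
0    S3      51     Ravi    279
8    S2      56      Vic    101
take first 3 rows:
  store  refund customer  price
5    S5      34    Quinn    288
7    S5      41     Dana    177
0    S3      51     Ravi    279
The value at position 1, column 'price' is 177.

177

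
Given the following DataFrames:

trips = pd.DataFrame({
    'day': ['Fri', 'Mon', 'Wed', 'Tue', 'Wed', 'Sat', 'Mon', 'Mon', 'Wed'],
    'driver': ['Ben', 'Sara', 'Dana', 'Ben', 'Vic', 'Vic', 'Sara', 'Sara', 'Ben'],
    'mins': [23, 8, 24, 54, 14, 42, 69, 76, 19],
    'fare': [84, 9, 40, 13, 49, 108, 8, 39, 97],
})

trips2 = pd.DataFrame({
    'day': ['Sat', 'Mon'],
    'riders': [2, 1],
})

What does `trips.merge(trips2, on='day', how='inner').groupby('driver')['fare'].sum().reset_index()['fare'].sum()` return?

merge on 'day' (how='inner') → 4 rows:
   day driver  mins  fare  riders
0  Mon   Sara     8     9       1
1  Sat    Vic    42   108       2
2  Mon   Sara    69     8       1
3  Mon   Sara    76    39       1
group by driver, sum of fare:
driver
Sara     56
Vic     108
Name: fare, dtype: int64
reset_index():
  driver  fare
0   Sara    56
1    Vic   108
Finally, sum of column 'fare' = 164.

164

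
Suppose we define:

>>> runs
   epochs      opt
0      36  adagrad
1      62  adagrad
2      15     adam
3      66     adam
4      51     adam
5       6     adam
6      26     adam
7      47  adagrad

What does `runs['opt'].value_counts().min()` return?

value_counts of opt:
opt
adam       5
adagrad    3
Name: count, dtype: int64
Reading off the min of the resulting series, we get 3.

3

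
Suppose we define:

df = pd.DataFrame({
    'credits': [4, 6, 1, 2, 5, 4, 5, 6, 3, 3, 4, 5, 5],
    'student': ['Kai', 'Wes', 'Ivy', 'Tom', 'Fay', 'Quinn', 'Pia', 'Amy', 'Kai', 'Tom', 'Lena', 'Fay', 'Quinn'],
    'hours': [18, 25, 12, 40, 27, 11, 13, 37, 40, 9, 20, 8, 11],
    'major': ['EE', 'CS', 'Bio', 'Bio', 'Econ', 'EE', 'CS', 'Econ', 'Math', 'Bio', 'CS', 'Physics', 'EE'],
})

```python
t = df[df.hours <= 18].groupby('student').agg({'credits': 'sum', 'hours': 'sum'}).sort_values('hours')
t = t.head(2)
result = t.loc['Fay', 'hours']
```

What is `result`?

filter rows where hours <= 18:
    credits student  hours    major
0         4     Kai     18       EE
2         1     Ivy     12      Bio
5         4   Quinn     11       EE
6         5     Pia     13       CS
9         3     Tom      9      Bio
11        5     Fay      8  Physics
12        5   Quinn     11       EE
group by student: sum(credits), sum(hours):
         credits  hours
student                
Fay            5      8
Ivy            1     12
Kai            4     18
Pia            5     13
Quinn          9     22
Tom            3      9
sort by hours:
         credits  hours
student                
Fay            5      8
Tom            3      9
Ivy            1     12
Pia            5     13
Kai            4     18
Quinn          9     22
take first 2 rows:
         credits  hours
student                
Fay            5      8
Tom            3      9
Hence 8.

8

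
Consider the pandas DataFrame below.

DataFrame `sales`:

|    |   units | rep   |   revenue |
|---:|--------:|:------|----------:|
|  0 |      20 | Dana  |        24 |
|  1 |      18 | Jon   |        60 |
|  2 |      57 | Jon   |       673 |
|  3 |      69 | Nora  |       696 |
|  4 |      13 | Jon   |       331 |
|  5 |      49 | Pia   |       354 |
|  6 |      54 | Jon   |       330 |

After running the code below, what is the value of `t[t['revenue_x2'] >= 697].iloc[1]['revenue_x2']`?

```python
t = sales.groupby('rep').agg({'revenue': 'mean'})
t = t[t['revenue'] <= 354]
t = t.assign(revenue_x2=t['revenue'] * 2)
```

708.0

group by rep, mean of revenue:
      revenue
rep          
Dana     24.0
Jon     348.5
Nora    696.0
Pia     354.0
filter rows where revenue <= 354:
      revenue
rep          
Dana     24.0
Jon     348.5
Pia     354.0
add column revenue_x2 = t['revenue'] * 2:
      revenue  revenue_x2
rep                      
Dana     24.0        48.0
Jon     348.5       697.0
Pia     354.0       708.0
filter rows where revenue_x2 >= 697:
     revenue  revenue_x2
rep                     
Jon    348.5       697.0
Pia    354.0       708.0
Then the value at position 1, column 'revenue_x2': 708.0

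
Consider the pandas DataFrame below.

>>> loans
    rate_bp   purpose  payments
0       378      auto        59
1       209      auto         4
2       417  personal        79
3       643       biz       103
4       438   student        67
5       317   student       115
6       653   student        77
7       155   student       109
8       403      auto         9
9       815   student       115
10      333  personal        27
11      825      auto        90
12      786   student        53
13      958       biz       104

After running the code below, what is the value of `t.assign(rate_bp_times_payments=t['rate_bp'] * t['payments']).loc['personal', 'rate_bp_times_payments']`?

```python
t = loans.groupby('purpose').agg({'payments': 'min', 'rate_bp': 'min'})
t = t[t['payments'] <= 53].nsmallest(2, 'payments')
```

8991

group by purpose: min(payments), min(rate_bp):
          payments  rate_bp
purpose                    
auto             4      209
biz            103      643
personal        27      333
student         53      155
filter rows where payments <= 53:
          payments  rate_bp
purpose                    
auto             4      209
personal        27      333
student         53      155
take 2 rows with smallest payments:
          payments  rate_bp
purpose                    
auto             4      209
personal        27      333
add column rate_bp_times_payments = t['rate_bp'] * t['payments']:
          payments  rate_bp  rate_bp_times_payments
purpose                                            
auto             4      209                     836
personal        27      333                    8991
Finally, value at row 'personal', column 'rate_bp_times_payments' = 8991.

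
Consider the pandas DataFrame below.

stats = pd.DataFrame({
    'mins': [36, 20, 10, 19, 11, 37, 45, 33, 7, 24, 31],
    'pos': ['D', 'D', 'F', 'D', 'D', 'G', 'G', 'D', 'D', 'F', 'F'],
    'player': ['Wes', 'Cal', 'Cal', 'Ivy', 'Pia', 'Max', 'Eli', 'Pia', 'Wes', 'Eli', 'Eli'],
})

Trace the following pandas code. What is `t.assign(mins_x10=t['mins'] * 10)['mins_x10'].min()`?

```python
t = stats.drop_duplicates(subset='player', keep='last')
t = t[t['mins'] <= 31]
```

70

drop duplicate player (keep=last):
    mins pos player
2     10   F    Cal
3     19   D    Ivy
5     37   G    Max
7     33   D    Pia
8      7   D    Wes
10    31   F    Eli
filter rows where mins <= 31:
    mins pos player
2     10   F    Cal
3     19   D    Ivy
8      7   D    Wes
10    31   F    Eli
add column mins_x10 = t['mins'] * 10:
    mins pos player  mins_x10
2     10   F    Cal       100
3     19   D    Ivy       190
8      7   D    Wes        70
10    31   F    Eli       310
Hence 70.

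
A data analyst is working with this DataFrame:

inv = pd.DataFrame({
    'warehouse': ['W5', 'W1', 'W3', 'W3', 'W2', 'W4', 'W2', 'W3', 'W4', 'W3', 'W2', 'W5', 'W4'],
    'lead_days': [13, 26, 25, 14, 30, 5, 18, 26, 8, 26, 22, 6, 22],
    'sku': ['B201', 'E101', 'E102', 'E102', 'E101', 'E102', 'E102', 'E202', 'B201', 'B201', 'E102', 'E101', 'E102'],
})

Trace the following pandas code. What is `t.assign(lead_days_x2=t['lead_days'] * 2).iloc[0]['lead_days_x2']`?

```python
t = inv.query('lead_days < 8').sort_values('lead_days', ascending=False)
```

12

filter rows where lead_days < 8:
   warehouse  lead_days   sku
5         W4          5  E102
11        W5          6  E101
sort by lead_days descending:
   warehouse  lead_days   sku
11        W5          6  E101
5         W4          5  E102
add column lead_days_x2 = t['lead_days'] * 2:
   warehouse  lead_days   sku  lead_days_x2
11        W5          6  E101            12
5         W4          5  E102            10
Reading off the value at position 0, column 'lead_days_x2', we get 12.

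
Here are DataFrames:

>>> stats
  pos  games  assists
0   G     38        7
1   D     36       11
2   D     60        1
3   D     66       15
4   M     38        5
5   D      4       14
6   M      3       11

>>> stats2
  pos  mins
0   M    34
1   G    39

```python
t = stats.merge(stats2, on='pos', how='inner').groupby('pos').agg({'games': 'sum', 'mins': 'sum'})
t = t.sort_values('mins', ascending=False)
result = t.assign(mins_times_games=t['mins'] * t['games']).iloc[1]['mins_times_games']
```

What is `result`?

1482

merge on 'pos' (how='inner') → 3 rows:
  pos  games  assists  mins
0   G     38        7    39
1   M     38        5    34
2   M      3       11    34
group by pos: sum(games), sum(mins):
     games  mins
pos             
G       38    39
M       41    68
sort by mins descending:
     games  mins
pos             
M       41    68
G       38    39
add column mins_times_games = t['mins'] * t['games']:
     games  mins  mins_times_games
pos                               
M       41    68              2788
G       38    39              1482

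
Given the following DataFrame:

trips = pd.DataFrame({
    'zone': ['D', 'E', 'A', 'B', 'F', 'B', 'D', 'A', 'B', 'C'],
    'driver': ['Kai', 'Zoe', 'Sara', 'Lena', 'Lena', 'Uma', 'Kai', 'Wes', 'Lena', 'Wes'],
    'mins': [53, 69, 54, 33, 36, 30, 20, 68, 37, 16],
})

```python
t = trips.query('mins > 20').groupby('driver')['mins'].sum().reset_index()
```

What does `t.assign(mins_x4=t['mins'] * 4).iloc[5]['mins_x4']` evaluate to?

276

filter rows where mins > 20:
  zone driver  mins
0    D    Kai    53
1    E    Zoe    69
2    A   Sara    54
3    B   Lena    33
4    F   Lena    36
5    B    Uma    30
7    A    Wes    68
8    B   Lena    37
group by driver, sum of mins:
driver
Kai      53
Lena    106
Sara     54
Uma      30
Wes      68
Zoe      69
Name: mins, dtype: int64
reset_index():
  driver  mins
0    Kai    53
1   Lena   106
2   Sara    54
3    Uma    30
4    Wes    68
5    Zoe    69
add column mins_x4 = t['mins'] * 4:
  driver  mins  mins_x4
0    Kai    53      212
1   Lena   106      424
2   Sara    54      216
3    Uma    30      120
4    Wes    68      272
5    Zoe    69      276
value at position 5, column 'mins_x4' → 276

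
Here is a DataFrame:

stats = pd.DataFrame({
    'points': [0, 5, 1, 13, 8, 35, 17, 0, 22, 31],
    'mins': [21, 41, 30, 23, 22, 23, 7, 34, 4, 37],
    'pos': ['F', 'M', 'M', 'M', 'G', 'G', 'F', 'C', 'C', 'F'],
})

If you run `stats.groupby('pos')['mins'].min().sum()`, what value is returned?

56

group by pos, min of mins:
pos
C     4
F     7
G    22
M    23
Name: mins, dtype: int64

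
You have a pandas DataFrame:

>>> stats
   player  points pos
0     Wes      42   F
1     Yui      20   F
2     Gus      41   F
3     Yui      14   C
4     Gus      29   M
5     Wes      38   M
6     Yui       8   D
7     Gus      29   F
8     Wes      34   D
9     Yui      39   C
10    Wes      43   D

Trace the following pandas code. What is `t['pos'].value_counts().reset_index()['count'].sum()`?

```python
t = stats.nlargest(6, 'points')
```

take 6 rows with largest points:
   player  points pos
10    Wes      43   D
0     Wes      42   F
2     Gus      41   F
9     Yui      39   C
5     Wes      38   M
8     Wes      34   D
value_counts of pos:
pos
D    2
F    2
C    1
M    1
Name: count, dtype: int64
reset_index():
  pos  count
0   D      2
1   F      2
2   C      1
3   M      1
Hence 6.

6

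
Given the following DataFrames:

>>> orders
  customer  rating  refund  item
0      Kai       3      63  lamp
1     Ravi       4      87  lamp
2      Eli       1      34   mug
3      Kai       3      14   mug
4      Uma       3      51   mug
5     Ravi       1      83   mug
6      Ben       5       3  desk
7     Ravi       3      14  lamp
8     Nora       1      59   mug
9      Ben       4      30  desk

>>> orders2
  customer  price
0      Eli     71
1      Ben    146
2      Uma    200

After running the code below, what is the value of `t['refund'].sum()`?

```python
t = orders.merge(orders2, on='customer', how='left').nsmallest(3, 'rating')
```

176

merge on 'customer' (how='left') → 10 rows:
  customer  rating  refund  item  price
0      Kai       3      63  lamp    NaN
1     Ravi       4      87  lamp    NaN
2      Eli       1      34   mug   71.0
3      Kai       3      14   mug    NaN
4      Uma       3      51   mug  200.0
5     Ravi       1      83   mug    NaN
6      Ben       5       3  desk  146.0
7     Ravi       3      14  lamp    NaN
8     Nora       1      59   mug    NaN
9      Ben       4      30  desk  146.0
take 3 rows with smallest rating:
  customer  rating  refund item  price
2      Eli       1      34  mug   71.0
5     Ravi       1      83  mug    NaN
8     Nora       1      59  mug    NaN
Finally, sum of column 'refund' = 176.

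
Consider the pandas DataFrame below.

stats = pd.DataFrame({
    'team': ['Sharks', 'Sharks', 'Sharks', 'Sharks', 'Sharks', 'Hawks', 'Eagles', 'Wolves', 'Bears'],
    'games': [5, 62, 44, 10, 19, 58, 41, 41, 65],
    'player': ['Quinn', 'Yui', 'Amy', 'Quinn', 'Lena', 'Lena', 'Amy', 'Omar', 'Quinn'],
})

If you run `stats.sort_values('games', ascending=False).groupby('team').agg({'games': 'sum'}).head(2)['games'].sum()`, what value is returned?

106

sort by games descending:
     team  games player
8   Bears     65  Quinn
1  Sharks     62    Yui
5   Hawks     58   Lena
2  Sharks     44    Amy
6  Eagles     41    Amy
7  Wolves     41   Omar
4  Sharks     19   Lena
3  Sharks     10  Quinn
0  Sharks      5  Quinn
group by team, sum of games:
        games
team         
Bears      65
Eagles     41
Hawks      58
Sharks    140
Wolves     41
take first 2 rows:
        games
team         
Bears      65
Eagles     41
Hence 106.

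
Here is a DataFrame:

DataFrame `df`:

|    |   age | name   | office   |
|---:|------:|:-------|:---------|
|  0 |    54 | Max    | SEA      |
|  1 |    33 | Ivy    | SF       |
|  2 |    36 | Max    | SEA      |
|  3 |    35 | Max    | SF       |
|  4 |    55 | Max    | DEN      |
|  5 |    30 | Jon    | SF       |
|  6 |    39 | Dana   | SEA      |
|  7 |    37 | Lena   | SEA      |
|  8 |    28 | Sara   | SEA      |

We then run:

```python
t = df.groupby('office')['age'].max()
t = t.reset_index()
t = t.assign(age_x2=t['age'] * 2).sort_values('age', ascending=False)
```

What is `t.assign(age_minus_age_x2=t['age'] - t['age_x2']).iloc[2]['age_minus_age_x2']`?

group by office, max of age:
office
DEN    55
SEA    54
SF     35
Name: age, dtype: int64
reset_index():
  office  age
0    DEN   55
1    SEA   54
2     SF   35
add column age_x2 = t['age'] * 2:
  office  age  age_x2
0    DEN   55     110
1    SEA   54     108
2     SF   35      70
sort by age descending:
  office  age  age_x2
0    DEN   55     110
1    SEA   54     108
2     SF   35      70
add column age_minus_age_x2 = t['age'] - t['age_x2']:
  office  age  age_x2  age_minus_age_x2
0    DEN   55     110               -55
1    SEA   54     108               -54
2     SF   35      70               -35
Then the value at position 2, column 'age_minus_age_x2': -35

-35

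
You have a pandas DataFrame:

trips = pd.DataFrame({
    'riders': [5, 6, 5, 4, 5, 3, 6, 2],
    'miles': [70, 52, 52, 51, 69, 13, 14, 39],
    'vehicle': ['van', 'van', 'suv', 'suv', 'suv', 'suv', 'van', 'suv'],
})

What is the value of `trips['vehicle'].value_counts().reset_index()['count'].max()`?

5

value_counts of vehicle:
vehicle
suv    5
van    3
Name: count, dtype: int64
reset_index():
  vehicle  count
0     suv      5
1     van      3
Taking the max of column 'count' gives 5.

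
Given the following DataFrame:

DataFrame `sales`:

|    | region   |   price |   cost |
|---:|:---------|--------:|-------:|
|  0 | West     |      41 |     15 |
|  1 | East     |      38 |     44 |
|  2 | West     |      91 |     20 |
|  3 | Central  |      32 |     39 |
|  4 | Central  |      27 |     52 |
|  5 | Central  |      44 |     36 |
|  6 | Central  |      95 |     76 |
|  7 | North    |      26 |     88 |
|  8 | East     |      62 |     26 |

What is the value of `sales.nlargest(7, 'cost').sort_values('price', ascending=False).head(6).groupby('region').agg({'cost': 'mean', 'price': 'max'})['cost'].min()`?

35.0

take 7 rows with largest cost:
    region  price  cost
7    North     26    88
6  Central     95    76
4  Central     27    52
1     East     38    44
3  Central     32    39
5  Central     44    36
8     East     62    26
sort by price descending:
    region  price  cost
6  Central     95    76
8     East     62    26
5  Central     44    36
1     East     38    44
3  Central     32    39
4  Central     27    52
7    North     26    88
take first 6 rows:
    region  price  cost
6  Central     95    76
8     East     62    26
5  Central     44    36
1     East     38    44
3  Central     32    39
4  Central     27    52
group by region: mean(cost), max(price):
          cost  price
region               
Central  50.75     95
East     35.00     62
Finally, min of column 'cost' = 35.0.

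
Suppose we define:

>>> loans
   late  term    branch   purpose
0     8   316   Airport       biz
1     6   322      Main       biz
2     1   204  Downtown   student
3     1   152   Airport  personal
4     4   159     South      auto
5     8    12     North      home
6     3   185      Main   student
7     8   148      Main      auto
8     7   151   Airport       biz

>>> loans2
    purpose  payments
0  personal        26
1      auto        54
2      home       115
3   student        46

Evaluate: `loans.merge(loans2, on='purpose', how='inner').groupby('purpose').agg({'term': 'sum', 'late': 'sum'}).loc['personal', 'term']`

merge on 'purpose' (how='inner') → 6 rows:
   late  term    branch   purpose  payments
0     1   204  Downtown   student        46
1     1   152   Airport  personal        26
2     4   159     South      auto        54
3     8    12     North      home       115
4     3   185      Main   student        46
5     8   148      Main      auto        54
group by purpose: sum(term), sum(late):
          term  late
purpose             
auto       307    12
home        12     8
personal   152     1
student    389     4
value at row 'personal', column 'term' → 152

152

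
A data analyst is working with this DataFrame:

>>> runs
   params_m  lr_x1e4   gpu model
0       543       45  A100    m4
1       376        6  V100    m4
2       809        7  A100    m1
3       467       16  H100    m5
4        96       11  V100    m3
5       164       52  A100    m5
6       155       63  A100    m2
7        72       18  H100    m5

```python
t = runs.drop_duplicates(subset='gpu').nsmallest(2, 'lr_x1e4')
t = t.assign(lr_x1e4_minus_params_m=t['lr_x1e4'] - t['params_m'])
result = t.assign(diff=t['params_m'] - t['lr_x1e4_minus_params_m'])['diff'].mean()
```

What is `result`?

drop duplicate gpu (keep=first):
   params_m  lr_x1e4   gpu model
0       543       45  A100    m4
1       376        6  V100    m4
3       467       16  H100    m5
take 2 rows with smallest lr_x1e4:
   params_m  lr_x1e4   gpu model
1       376        6  V100    m4
3       467       16  H100    m5
add column lr_x1e4_minus_params_m = t['lr_x1e4'] - t['params_m']:
   params_m  lr_x1e4   gpu model  lr_x1e4_minus_params_m
1       376        6  V100    m4                    -370
3       467       16  H100    m5                    -451
add column diff = t['params_m'] - t['lr_x1e4_minus_params_m']:
   params_m  lr_x1e4   gpu model  lr_x1e4_minus_params_m  diff
1       376        6  V100    m4                    -370   746
3       467       16  H100    m5                    -451   918
Hence 832.0.

832.0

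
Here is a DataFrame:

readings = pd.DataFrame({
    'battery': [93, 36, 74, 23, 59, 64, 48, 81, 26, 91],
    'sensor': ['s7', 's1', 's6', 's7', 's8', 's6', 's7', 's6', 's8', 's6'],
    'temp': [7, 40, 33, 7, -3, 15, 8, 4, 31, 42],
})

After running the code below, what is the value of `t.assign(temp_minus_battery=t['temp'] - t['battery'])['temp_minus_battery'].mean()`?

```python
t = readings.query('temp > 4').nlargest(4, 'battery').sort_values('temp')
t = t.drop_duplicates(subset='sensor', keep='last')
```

filter rows where temp > 4:
   battery sensor  temp
0       93     s7     7
1       36     s1    40
2       74     s6    33
3       23     s7     7
5       64     s6    15
6       48     s7     8
8       26     s8    31
9       91     s6    42
take 4 rows with largest battery:
   battery sensor  temp
0       93     s7     7
9       91     s6    42
2       74     s6    33
5       64     s6    15
sort by temp:
   battery sensor  temp
0       93     s7     7
5       64     s6    15
2       74     s6    33
9       91     s6    42
drop duplicate sensor (keep=last):
   battery sensor  temp
0       93     s7     7
9       91     s6    42
add column temp_minus_battery = t['temp'] - t['battery']:
   battery sensor  temp  temp_minus_battery
0       93     s7     7                 -86
9       91     s6    42                 -49
mean of column 'temp_minus_battery' → -67.5

-67.5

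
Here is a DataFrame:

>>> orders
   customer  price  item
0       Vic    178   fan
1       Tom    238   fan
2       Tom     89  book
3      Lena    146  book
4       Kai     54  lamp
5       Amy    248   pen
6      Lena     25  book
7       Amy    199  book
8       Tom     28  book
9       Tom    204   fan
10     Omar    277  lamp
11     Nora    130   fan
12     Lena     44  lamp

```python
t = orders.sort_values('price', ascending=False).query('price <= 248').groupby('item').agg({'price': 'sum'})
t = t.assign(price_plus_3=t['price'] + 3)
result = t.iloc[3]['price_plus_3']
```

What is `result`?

sort by price descending:
   customer  price  item
10     Omar    277  lamp
5       Amy    248   pen
1       Tom    238   fan
9       Tom    204   fan
7       Amy    199  book
0       Vic    178   fan
3      Lena    146  book
11     Nora    130   fan
2       Tom     89  book
4       Kai     54  lamp
12     Lena     44  lamp
8       Tom     28  book
6      Lena     25  book
filter rows where price <= 248:
   customer  price  item
5       Amy    248   pen
1       Tom    238   fan
9       Tom    204   fan
7       Amy    199  book
0       Vic    178   fan
3      Lena    146  book
11     Nora    130   fan
2       Tom     89  book
4       Kai     54  lamp
12     Lena     44  lamp
8       Tom     28  book
6      Lena     25  book
group by item, sum of price:
      price
item       
book    487
fan     750
lamp     98
pen     248
add column price_plus_3 = t['price'] + 3:
      price  price_plus_3
item                     
book    487           490
fan     750           753
lamp     98           101
pen     248           251
Reading off the value at position 3, column 'price_plus_3', we get 251.

251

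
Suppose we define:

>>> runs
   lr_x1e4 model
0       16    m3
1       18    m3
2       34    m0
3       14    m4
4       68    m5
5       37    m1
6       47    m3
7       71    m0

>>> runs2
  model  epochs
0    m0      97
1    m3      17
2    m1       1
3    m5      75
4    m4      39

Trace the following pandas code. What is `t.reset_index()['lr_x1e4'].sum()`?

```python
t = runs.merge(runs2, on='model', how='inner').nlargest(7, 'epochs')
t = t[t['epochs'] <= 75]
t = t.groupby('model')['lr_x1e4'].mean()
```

109.0

merge on 'model' (how='inner') → 8 rows:
   lr_x1e4 model  epochs
0       16    m3      17
1       18    m3      17
2       34    m0      97
3       14    m4      39
4       68    m5      75
5       37    m1       1
6       47    m3      17
7       71    m0      97
take 7 rows with largest epochs:
   lr_x1e4 model  epochs
2       34    m0      97
7       71    m0      97
4       68    m5      75
3       14    m4      39
0       16    m3      17
1       18    m3      17
6       47    m3      17
filter rows where epochs <= 75:
   lr_x1e4 model  epochs
4       68    m5      75
3       14    m4      39
0       16    m3      17
1       18    m3      17
6       47    m3      17
group by model, mean of lr_x1e4:
model
m3    27.0
m4    14.0
m5    68.0
Name: lr_x1e4, dtype: float64
reset_index():
  model  lr_x1e4
0    m3     27.0
1    m4     14.0
2    m5     68.0
So sum() = 109.0.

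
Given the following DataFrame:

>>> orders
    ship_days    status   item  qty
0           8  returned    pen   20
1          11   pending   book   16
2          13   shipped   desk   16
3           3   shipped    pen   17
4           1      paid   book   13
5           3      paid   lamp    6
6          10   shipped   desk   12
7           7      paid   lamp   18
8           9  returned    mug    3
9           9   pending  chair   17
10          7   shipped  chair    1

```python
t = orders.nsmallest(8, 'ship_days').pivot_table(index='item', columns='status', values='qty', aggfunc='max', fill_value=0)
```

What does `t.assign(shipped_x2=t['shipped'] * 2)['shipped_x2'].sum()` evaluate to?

take 8 rows with smallest ship_days:
    ship_days    status   item  qty
4           1      paid   book   13
3           3   shipped    pen   17
5           3      paid   lamp    6
7           7      paid   lamp   18
10          7   shipped  chair    1
0           8  returned    pen   20
8           9  returned    mug    3
9           9   pending  chair   17
pivot: rows=item, cols=status, max(qty):
status  paid  pending  returned  shipped
item                                    
book      13        0         0        0
chair      0       17         0        1
lamp      18        0         0        0
mug        0        0         3        0
pen        0        0        20       17
add column shipped_x2 = t['shipped'] * 2:
status  paid  pending  returned  shipped  shipped_x2
item                                                
book      13        0         0        0           0
chair      0       17         0        1           2
lamp      18        0         0        0           0
mug        0        0         3        0           0
pen        0        0        20       17          34
Taking the sum of column 'shipped_x2' gives 36.

36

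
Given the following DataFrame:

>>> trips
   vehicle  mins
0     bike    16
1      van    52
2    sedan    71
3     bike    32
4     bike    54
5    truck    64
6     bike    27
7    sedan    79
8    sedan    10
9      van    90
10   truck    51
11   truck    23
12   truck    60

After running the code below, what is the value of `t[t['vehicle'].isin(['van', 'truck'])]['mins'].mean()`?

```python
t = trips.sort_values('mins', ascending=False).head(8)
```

sort by mins descending:
   vehicle  mins
9      van    90
7    sedan    79
2    sedan    71
5    truck    64
12   truck    60
4     bike    54
1      van    52
10   truck    51
3     bike    32
6     bike    27
11   truck    23
0     bike    16
8    sedan    10
take first 8 rows:
   vehicle  mins
9      van    90
7    sedan    79
2    sedan    71
5    truck    64
12   truck    60
4     bike    54
1      van    52
10   truck    51
filter rows where vehicle in ['van', 'truck']:
   vehicle  mins
9      van    90
5    truck    64
12   truck    60
1      van    52
10   truck    51

63.4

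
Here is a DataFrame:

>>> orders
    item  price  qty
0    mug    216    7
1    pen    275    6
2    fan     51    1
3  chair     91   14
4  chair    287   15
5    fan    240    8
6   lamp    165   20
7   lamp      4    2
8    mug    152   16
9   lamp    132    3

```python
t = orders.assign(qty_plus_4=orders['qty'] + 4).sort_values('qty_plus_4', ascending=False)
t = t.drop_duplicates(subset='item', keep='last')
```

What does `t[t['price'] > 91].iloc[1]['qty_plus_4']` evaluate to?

add column qty_plus_4 = orders['qty'] + 4:
    item  price  qty  qty_plus_4
0    mug    216    7          11
1    pen    275    6          10
2    fan     51    1           5
3  chair     91   14          18
4  chair    287   15          19
5    fan    240    8          12
6   lamp    165   20          24
7   lamp      4    2           6
8    mug    152   16          20
9   lamp    132    3           7
sort by qty_plus_4 descending:
    item  price  qty  qty_plus_4
6   lamp    165   20          24
8    mug    152   16          20
4  chair    287   15          19
3  chair     91   14          18
5    fan    240    8          12
0    mug    216    7          11
1    pen    275    6          10
9   lamp    132    3           7
7   lamp      4    2           6
2    fan     51    1           5
drop duplicate item (keep=last):
    item  price  qty  qty_plus_4
3  chair     91   14          18
0    mug    216    7          11
1    pen    275    6          10
7   lamp      4    2           6
2    fan     51    1           5
filter rows where price > 91:
  item  price  qty  qty_plus_4
0  mug    216    7          11
1  pen    275    6          10
Reading off the value at position 1, column 'qty_plus_4', we get 10.

10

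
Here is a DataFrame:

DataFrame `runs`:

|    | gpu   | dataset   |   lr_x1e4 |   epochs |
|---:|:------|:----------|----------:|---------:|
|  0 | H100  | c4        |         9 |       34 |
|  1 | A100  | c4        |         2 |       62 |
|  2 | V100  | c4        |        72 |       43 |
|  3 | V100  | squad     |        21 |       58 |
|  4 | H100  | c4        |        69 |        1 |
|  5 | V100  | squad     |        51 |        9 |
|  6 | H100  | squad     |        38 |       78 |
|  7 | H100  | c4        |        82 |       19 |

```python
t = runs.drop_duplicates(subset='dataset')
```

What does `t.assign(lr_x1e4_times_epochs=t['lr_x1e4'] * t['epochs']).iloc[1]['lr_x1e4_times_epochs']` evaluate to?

1218

drop duplicate dataset (keep=first):
    gpu dataset  lr_x1e4  epochs
0  H100      c4        9      34
3  V100   squad       21      58
add column lr_x1e4_times_epochs = t['lr_x1e4'] * t['epochs']:
    gpu dataset  lr_x1e4  epochs  lr_x1e4_times_epochs
0  H100      c4        9      34                   306
3  V100   squad       21      58                  1218
Taking the value at position 1, column 'lr_x1e4_times_epochs' gives 1218.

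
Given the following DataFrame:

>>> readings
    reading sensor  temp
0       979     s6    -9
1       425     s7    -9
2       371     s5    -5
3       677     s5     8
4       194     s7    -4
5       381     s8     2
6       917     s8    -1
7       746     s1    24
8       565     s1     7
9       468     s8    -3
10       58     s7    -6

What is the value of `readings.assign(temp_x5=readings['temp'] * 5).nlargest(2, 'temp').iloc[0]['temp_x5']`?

120

add column temp_x5 = readings['temp'] * 5:
    reading sensor  temp  temp_x5
0       979     s6    -9      -45
1       425     s7    -9      -45
2       371     s5    -5      -25
3       677     s5     8       40
4       194     s7    -4      -20
5       381     s8     2       10
6       917     s8    -1       -5
7       746     s1    24      120
8       565     s1     7       35
9       468     s8    -3      -15
10       58     s7    -6      -30
take 2 rows with largest temp:
   reading sensor  temp  temp_x5
7      746     s1    24      120
3      677     s5     8       40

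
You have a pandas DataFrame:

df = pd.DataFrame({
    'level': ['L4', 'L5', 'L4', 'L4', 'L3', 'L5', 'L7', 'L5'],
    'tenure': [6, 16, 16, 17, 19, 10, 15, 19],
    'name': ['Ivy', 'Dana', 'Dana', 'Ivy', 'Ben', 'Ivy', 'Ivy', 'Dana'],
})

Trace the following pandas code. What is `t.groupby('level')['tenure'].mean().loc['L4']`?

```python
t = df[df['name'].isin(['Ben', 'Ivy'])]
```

11.5

filter rows where name in ['Ben', 'Ivy']:
  level  tenure name
0    L4       6  Ivy
3    L4      17  Ivy
4    L3      19  Ben
5    L5      10  Ivy
6    L7      15  Ivy
group by level, mean of tenure:
level
L3    19.0
L4    11.5
L5    10.0
L7    15.0
Name: tenure, dtype: float64
Then the value at index 'L4': 11.5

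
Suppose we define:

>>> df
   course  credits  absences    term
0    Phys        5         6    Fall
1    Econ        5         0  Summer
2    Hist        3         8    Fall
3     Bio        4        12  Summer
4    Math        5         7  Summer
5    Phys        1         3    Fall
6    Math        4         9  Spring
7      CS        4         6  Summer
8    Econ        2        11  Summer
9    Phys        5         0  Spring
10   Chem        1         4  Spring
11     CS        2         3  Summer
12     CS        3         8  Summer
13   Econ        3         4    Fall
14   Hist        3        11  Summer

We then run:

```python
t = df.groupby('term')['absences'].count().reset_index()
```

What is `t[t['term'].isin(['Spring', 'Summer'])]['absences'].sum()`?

11

group by term, count of absences:
term
Fall      4
Spring    3
Summer    8
Name: absences, dtype: int64
reset_index():
     term  absences
0    Fall         4
1  Spring         3
2  Summer         8
filter rows where term in ['Spring', 'Summer']:
     term  absences
1  Spring         3
2  Summer         8
So sum() = 11.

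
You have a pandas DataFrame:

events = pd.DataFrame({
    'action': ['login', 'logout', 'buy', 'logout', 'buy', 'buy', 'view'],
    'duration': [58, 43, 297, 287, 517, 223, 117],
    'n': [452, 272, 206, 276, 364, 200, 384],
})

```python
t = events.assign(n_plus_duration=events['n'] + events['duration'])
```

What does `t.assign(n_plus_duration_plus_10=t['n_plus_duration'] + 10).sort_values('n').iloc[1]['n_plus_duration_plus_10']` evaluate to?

add column n_plus_duration = events['n'] + events['duration']:
   action  duration    n  n_plus_duration
0   login        58  452              510
1  logout        43  272              315
2     buy       297  206              503
3  logout       287  276              563
4     buy       517  364              881
5     buy       223  200              423
6    view       117  384              501
add column n_plus_duration_plus_10 = t['n_plus_duration'] + 10:
   action  duration    n  n_plus_duration  n_plus_duration_plus_10
0   login        58  452              510                      520
1  logout        43  272              315                      325
2     buy       297  206              503                      513
3  logout       287  276              563                      573
4     buy       517  364              881                      891
5     buy       223  200              423                      433
6    view       117  384              501                      511
sort by n:
   action  duration    n  n_plus_duration  n_plus_duration_plus_10
5     buy       223  200              423                      433
2     buy       297  206              503                      513
1  logout        43  272              315                      325
3  logout       287  276              563                      573
4     buy       517  364              881                      891
6    view       117  384              501                      511
0   login        58  452              510                      520
Finally, value at position 1, column 'n_plus_duration_plus_10' = 513.

513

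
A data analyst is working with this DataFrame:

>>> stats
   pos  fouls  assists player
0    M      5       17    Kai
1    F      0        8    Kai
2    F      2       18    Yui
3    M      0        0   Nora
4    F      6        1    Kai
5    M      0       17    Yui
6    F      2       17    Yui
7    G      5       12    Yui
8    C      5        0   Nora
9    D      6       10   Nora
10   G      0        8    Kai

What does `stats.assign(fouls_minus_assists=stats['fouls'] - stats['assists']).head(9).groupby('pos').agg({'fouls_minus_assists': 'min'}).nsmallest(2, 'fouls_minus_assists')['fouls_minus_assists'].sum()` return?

add column fouls_minus_assists = stats['fouls'] - stats['assists']:
   pos  fouls  assists player  fouls_minus_assists
0    M      5       17    Kai                  -12
1    F      0        8    Kai                   -8
2    F      2       18    Yui                  -16
3    M      0        0   Nora                    0
4    F      6        1    Kai                    5
5    M      0       17    Yui                  -17
6    F      2       17    Yui                  -15
7    G      5       12    Yui                   -7
8    C      5        0   Nora                    5
9    D      6       10   Nora                   -4
10   G      0        8    Kai                   -8
take first 9 rows:
  pos  fouls  assists player  fouls_minus_assists
0   M      5       17    Kai                  -12
1   F      0        8    Kai                   -8
2   F      2       18    Yui                  -16
3   M      0        0   Nora                    0
4   F      6        1    Kai                    5
5   M      0       17    Yui                  -17
6   F      2       17    Yui                  -15
7   G      5       12    Yui                   -7
8   C      5        0   Nora                    5
group by pos, min of fouls_minus_assists:
     fouls_minus_assists
pos                     
C                      5
F                    -16
G                     -7
M                    -17
take 2 rows with smallest fouls_minus_assists:
     fouls_minus_assists
pos                     
M                    -17
F                    -16

-33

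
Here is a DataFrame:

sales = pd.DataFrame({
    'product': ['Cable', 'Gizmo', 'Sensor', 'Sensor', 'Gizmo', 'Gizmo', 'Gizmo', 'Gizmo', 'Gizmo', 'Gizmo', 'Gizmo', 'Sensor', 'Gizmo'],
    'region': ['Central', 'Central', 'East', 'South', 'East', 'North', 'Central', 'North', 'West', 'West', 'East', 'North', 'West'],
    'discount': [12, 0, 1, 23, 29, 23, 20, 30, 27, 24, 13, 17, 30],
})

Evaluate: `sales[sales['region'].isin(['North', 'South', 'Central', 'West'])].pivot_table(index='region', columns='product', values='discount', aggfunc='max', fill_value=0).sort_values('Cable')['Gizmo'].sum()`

filter rows where region in ['North', 'South', 'Central', 'West']:
   product   region  discount
0    Cable  Central        12
1    Gizmo  Central         0
3   Sensor    South        23
5    Gizmo    North        23
6    Gizmo  Central        20
7    Gizmo    North        30
8    Gizmo     West        27
9    Gizmo     West        24
11  Sensor    North        17
12   Gizmo     West        30
pivot: rows=region, cols=product, max(discount):
product  Cable  Gizmo  Sensor
region                       
Central     12     20       0
North        0     30      17
South        0      0      23
West         0     30       0
sort by Cable:
product  Cable  Gizmo  Sensor
region                       
North        0     30      17
South        0      0      23
West         0     30       0
Central     12     20       0
Then the sum of column 'Gizmo': 80

80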